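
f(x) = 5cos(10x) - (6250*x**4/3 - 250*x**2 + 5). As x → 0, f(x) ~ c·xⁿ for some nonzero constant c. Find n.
6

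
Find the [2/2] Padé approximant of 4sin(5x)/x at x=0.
(20 - 175*x**2/3)/(5*x**2/4 + 1)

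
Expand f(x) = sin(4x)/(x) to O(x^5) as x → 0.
4 - 32*x**2/3 + 128*x**4/15 + O(x**5)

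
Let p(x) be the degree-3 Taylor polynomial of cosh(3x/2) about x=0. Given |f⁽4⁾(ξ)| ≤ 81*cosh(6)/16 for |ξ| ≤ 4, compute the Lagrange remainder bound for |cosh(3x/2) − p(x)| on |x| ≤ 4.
54*cosh(6)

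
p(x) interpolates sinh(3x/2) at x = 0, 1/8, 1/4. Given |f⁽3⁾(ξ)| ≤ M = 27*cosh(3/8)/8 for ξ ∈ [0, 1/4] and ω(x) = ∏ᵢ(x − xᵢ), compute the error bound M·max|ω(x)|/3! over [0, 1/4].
sqrt(3)*cosh(3/8)/4096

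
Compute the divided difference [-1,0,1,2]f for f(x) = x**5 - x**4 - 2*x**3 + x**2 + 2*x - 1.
1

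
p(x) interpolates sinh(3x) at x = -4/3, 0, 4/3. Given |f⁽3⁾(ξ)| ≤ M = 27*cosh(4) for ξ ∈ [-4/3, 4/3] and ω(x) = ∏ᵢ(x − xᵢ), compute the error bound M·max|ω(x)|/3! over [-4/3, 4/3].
64*sqrt(3)*cosh(4)/27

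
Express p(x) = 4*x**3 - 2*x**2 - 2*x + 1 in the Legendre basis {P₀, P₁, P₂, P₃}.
(1/3)P₀ + (2/5)P₁ + (-4/3)P₂ + (8/5)P₃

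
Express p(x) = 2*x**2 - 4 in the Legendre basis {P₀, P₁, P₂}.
(-10/3)P₀ + (4/3)P₂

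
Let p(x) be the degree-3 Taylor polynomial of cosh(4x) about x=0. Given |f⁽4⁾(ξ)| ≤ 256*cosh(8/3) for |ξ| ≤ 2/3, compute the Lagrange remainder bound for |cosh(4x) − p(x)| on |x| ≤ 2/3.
512*cosh(8/3)/243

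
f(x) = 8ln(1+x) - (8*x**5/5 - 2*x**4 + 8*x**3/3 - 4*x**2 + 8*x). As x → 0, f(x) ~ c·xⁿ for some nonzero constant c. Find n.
6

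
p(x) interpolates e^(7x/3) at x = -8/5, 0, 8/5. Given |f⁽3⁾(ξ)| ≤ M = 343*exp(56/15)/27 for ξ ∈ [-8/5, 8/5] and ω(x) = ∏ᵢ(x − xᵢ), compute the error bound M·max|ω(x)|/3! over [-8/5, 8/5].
175616*sqrt(3)*exp(56/15)/91125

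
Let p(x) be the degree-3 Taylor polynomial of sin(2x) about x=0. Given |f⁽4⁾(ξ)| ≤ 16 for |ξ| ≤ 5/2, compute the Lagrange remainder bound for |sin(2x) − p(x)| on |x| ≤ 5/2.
625/24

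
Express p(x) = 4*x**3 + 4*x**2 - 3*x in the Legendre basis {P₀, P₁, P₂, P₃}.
(4/3)P₀ + (-3/5)P₁ + (8/3)P₂ + (8/5)P₃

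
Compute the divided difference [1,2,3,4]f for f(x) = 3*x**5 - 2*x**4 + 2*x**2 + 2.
175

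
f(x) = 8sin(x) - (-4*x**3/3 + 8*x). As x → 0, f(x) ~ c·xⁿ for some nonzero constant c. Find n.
5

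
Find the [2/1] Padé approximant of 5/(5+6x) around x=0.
1/(6*x/5 + 1)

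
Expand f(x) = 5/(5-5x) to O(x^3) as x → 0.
1 + x + x**2 + O(x**3)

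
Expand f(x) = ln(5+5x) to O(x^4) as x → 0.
log(5) + x - x**2/2 + x**3/3 + O(x**4)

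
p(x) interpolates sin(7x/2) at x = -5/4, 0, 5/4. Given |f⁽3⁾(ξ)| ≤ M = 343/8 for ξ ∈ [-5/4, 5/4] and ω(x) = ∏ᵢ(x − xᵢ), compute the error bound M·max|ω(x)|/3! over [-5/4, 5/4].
42875*sqrt(3)/13824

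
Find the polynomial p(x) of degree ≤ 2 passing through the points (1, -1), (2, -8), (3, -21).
-3*x**2 + 2*x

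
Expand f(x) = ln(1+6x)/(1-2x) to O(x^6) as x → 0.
6*x - 6*x**2 + 60*x**3 - 204*x**4 + 5736*x**5/5 + O(x**6)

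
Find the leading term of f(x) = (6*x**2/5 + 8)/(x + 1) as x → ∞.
6*x/5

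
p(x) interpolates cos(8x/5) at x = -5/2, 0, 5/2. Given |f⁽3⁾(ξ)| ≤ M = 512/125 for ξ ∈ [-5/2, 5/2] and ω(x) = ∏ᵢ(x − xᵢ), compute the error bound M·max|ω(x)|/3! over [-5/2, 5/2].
64*sqrt(3)/27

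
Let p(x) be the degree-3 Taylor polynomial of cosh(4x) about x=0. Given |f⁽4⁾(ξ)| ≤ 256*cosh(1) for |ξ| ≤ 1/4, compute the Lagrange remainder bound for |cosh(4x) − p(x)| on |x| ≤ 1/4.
cosh(1)/24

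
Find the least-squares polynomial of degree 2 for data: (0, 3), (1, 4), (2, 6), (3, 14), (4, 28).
25/7 + (-22/7)x + (16/7)x²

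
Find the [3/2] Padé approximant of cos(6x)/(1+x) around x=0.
(252*x**3/17 - 252*x**2/17 - x + 1)/(37*x**2/17 + 1)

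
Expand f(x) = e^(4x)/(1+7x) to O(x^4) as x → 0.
1 - 3*x + 29*x**2 - 577*x**3/3 + O(x**4)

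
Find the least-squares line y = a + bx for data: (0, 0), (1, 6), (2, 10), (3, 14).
a = 3/5, b = 23/5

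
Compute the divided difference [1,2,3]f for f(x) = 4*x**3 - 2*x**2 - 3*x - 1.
22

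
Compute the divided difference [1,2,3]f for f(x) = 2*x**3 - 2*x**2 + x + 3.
10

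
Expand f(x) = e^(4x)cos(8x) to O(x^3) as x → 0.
1 + 4*x - 24*x**2 + O(x**3)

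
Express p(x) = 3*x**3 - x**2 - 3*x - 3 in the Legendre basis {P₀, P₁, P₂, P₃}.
(-10/3)P₀ + (-6/5)P₁ + (-2/3)P₂ + (6/5)P₃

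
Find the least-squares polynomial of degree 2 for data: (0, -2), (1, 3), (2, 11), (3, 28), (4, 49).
-61/35 + (69/70)x + (41/14)x²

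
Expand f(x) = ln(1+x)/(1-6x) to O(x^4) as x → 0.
x + 11*x**2/2 + 100*x**3/3 + O(x**4)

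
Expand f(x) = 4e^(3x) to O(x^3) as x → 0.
4 + 12*x + 18*x**2 + O(x**3)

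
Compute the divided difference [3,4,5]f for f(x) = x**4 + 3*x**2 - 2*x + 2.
100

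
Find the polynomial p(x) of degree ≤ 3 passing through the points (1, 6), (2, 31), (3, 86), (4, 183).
2*x**3 + 3*x**2 + 2*x - 1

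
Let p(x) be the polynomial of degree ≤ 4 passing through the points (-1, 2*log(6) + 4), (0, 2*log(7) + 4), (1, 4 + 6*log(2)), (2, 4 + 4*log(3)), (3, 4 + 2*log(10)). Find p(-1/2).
log(147*14**(3/16)*3**(27/64)*5**(59/64)/40) + 4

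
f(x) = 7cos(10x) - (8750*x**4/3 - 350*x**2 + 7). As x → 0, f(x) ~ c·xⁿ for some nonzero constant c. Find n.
6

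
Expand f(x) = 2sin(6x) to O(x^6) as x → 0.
12*x - 72*x**3 + 648*x**5/5 + O(x**6)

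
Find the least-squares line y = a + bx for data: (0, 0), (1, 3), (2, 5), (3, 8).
a = 1/10, b = 13/5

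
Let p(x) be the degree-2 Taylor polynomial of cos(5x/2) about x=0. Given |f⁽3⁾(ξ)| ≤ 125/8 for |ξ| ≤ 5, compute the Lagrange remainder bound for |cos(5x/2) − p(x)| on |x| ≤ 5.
15625/48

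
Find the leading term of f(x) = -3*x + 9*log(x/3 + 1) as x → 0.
-x**2/2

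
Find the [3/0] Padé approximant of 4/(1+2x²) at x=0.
4 - 8*x**2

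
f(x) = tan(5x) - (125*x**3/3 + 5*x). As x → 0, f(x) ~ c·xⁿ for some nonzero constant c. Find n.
5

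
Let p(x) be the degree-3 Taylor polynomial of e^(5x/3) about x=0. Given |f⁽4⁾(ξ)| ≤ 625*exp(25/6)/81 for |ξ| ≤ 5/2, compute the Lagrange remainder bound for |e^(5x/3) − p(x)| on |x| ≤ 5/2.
390625*exp(25/6)/31104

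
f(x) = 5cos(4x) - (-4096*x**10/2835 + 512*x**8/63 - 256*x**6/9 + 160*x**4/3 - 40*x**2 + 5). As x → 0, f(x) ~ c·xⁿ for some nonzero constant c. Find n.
12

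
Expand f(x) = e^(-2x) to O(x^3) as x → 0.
1 - 2*x + 2*x**2 + O(x**3)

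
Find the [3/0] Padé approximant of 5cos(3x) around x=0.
5 - 45*x**2/2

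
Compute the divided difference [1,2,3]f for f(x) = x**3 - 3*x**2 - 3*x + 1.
3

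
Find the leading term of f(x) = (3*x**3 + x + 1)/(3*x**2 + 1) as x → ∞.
x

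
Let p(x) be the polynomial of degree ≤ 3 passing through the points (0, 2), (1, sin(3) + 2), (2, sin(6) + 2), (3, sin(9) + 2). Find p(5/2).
15*sin(6)/16 - 5*sin(3)/16 + 5*sin(9)/16 + 2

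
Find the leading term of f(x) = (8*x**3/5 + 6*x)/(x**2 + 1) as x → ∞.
8*x/5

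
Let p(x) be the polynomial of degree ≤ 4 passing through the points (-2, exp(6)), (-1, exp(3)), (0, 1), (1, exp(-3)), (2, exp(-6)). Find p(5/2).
(-420*exp(3) + 315 + (-180*exp(3) + 378 + 35*exp(6))*exp(6))*exp(-6)/128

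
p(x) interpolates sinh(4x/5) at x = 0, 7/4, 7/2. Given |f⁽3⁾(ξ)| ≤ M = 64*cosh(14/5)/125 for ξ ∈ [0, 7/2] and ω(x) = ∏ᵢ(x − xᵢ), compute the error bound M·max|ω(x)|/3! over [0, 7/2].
343*sqrt(3)*cosh(14/5)/3375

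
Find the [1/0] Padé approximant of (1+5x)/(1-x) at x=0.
6*x + 1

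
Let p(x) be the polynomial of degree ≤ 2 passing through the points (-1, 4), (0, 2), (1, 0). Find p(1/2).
1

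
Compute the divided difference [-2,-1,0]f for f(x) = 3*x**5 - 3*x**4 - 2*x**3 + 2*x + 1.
-60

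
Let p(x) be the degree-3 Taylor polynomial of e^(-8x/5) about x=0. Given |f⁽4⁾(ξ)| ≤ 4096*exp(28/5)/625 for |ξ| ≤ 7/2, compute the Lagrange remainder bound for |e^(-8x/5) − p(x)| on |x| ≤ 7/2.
76832*exp(28/5)/1875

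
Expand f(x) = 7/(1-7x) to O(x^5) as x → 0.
7 + 49*x + 343*x**2 + 2401*x**3 + 16807*x**4 + O(x**5)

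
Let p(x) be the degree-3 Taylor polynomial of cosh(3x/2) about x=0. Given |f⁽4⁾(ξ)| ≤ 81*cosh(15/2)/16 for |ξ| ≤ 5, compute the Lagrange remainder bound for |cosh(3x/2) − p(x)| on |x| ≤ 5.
16875*cosh(15/2)/128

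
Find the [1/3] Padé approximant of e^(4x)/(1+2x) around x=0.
(2*x + 1)/(16*x**3/3 - 4*x**2 + 1)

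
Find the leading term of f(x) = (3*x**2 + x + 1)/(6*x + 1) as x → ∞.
x/2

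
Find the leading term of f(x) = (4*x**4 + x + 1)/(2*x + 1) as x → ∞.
2*x**3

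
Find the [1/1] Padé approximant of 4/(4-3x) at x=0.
1/(1 - 3*x/4)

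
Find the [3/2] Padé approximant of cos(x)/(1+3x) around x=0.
(103*x**3/68 - 103*x**2/204 - 3*x + 1)/(1 - 1837*x**2/204)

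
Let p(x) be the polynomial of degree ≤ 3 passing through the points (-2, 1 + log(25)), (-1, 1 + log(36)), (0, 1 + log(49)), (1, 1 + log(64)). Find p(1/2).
-5*log(6)/8 + log(5)/8 + 1 + 15*log(2)/8 + 15*log(7)/8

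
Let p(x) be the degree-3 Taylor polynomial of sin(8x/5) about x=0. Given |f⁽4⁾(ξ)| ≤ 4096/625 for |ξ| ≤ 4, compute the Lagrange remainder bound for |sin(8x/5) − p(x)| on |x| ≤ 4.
131072/1875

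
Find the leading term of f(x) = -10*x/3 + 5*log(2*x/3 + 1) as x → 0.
-10*x**2/9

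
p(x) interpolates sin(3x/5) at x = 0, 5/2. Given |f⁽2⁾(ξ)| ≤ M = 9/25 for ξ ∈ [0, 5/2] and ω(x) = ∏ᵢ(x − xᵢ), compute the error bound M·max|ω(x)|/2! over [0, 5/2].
9/32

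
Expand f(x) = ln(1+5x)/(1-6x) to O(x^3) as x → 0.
5*x + 35*x**2/2 + O(x**3)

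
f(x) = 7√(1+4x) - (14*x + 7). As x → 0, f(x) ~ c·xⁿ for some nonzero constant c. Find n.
2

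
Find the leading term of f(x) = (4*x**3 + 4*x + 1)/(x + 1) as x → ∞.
4*x**2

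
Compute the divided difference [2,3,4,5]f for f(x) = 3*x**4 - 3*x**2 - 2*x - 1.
42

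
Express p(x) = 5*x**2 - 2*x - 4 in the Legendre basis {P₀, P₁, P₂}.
(-7/3)P₀ + (-2)P₁ + (10/3)P₂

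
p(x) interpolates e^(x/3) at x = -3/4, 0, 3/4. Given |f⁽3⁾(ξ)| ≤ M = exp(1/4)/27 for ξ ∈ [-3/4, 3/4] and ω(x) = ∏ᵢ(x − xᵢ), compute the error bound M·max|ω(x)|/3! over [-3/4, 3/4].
sqrt(3)*exp(1/4)/1728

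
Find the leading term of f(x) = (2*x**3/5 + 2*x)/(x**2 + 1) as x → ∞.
2*x/5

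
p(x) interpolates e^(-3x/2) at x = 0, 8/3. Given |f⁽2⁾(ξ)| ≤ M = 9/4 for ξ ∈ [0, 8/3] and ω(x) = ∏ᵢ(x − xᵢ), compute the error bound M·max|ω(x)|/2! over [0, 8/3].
2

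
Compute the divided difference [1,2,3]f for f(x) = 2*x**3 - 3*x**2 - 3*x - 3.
9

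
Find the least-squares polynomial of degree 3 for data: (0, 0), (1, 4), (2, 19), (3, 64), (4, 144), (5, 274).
5/21 + (-25/63)x + (55/42)x² + (35/18)x³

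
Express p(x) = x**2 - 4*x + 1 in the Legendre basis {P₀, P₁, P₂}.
(4/3)P₀ + (-4)P₁ + (2/3)P₂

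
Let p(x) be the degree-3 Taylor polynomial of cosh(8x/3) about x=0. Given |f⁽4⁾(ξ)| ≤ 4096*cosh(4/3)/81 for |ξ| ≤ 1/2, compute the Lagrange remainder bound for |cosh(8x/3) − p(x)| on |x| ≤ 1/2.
32*cosh(4/3)/243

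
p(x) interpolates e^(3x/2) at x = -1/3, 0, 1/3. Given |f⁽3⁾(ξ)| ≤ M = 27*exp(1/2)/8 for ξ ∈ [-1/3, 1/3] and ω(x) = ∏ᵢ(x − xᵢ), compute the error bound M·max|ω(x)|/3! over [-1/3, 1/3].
sqrt(3)*exp(1/2)/216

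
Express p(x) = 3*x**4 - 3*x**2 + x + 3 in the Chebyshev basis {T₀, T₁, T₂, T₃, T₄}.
(21/8)T₀ + T₁ + (3/8)T₄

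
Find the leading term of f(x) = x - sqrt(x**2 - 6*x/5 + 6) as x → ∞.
3/5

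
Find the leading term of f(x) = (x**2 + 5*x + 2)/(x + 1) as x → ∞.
x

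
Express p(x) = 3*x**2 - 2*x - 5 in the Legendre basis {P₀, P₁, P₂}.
(-4)P₀ + (-2)P₁ + (2)P₂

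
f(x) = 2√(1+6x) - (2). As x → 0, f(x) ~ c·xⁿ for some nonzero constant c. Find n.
1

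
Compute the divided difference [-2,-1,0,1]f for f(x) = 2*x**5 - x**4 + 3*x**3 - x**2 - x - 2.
15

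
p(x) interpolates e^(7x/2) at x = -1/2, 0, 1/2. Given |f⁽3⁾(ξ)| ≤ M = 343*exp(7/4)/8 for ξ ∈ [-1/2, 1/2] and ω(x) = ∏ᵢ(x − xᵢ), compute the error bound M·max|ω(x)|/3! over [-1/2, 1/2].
343*sqrt(3)*exp(7/4)/1728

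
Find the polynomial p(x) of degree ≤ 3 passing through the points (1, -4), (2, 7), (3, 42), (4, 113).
2*x**3 - 3*x - 3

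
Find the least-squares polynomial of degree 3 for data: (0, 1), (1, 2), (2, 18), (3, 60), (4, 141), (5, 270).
22/21 + (-185/63)x + (40/21)x² + (17/9)x³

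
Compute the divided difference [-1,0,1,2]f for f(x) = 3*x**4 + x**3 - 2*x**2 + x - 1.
7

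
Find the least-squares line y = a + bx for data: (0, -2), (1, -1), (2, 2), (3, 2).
a = -2, b = 3/2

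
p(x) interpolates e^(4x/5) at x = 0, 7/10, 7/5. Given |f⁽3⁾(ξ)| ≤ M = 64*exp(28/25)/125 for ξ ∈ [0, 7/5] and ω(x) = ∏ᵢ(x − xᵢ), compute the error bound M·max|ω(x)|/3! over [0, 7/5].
2744*sqrt(3)*exp(28/25)/421875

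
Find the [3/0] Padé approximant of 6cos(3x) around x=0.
6 - 27*x**2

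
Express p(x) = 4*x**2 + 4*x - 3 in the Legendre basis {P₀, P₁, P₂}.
(-5/3)P₀ + (4)P₁ + (8/3)P₂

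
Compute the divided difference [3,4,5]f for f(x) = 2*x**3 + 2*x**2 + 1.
26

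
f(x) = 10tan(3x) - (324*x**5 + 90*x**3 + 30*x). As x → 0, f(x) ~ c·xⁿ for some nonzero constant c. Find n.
7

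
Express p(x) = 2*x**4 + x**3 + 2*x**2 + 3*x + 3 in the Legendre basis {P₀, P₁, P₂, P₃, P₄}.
(61/15)P₀ + (18/5)P₁ + (52/21)P₂ + (2/5)P₃ + (16/35)P₄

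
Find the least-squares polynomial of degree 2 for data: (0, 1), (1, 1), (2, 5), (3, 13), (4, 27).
41/35 + (-96/35)x + (16/7)x²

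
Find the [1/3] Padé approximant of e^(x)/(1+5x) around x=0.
(19*x/56 + 1)/(271*x**3/336 - 22*x**2/7 + 243*x/56 + 1)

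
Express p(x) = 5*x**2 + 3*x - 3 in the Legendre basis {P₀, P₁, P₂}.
(-4/3)P₀ + (3)P₁ + (10/3)P₂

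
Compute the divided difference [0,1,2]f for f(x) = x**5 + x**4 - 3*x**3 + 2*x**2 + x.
15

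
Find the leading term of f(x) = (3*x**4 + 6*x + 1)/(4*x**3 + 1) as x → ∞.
3*x/4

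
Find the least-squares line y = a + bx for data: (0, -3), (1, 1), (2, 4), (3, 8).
a = -29/10, b = 18/5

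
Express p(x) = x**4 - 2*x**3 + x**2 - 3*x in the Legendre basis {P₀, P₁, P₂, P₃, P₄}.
(8/15)P₀ + (-21/5)P₁ + (26/21)P₂ + (-4/5)P₃ + (8/35)P₄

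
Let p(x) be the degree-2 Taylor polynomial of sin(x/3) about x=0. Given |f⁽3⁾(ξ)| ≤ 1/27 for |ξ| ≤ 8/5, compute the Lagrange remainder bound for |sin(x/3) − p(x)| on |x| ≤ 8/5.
256/10125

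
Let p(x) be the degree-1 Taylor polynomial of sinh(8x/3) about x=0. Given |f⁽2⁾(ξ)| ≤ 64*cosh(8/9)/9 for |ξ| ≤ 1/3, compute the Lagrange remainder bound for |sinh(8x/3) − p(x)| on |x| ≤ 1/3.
32*cosh(8/9)/81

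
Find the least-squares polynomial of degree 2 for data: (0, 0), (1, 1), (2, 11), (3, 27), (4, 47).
-18/35 + (-4/7)x + (22/7)x²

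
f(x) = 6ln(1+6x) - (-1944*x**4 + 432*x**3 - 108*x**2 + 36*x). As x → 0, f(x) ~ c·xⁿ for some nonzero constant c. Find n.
5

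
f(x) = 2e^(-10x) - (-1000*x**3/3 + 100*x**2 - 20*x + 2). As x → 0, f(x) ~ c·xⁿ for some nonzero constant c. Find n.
4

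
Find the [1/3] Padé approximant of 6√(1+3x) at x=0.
(63*x/4 + 6)/(27*x**3/64 - 9*x**2/16 + 9*x/8 + 1)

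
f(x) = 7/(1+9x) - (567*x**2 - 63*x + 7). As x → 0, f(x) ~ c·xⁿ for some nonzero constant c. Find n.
3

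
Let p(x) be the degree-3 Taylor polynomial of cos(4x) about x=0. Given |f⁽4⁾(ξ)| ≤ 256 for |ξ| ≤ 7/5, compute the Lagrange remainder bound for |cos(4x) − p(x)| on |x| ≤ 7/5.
76832/1875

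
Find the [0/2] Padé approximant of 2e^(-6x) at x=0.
2/(18*x**2 + 6*x + 1)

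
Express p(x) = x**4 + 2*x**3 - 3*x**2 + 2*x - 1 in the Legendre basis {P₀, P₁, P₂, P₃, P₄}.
(-9/5)P₀ + (16/5)P₁ + (-10/7)P₂ + (4/5)P₃ + (8/35)P₄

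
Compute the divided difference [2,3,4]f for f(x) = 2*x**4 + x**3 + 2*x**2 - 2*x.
121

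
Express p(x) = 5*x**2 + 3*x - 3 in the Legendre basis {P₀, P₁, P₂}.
(-4/3)P₀ + (3)P₁ + (10/3)P₂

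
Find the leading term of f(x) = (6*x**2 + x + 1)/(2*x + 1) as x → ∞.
3*x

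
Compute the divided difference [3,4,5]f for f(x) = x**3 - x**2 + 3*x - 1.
11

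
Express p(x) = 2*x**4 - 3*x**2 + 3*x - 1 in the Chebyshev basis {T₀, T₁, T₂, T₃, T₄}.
(-7/4)T₀ + (3)T₁ + (-1/2)T₂ + (1/4)T₄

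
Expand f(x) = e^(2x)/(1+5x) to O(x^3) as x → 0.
1 - 3*x + 17*x**2 + O(x**3)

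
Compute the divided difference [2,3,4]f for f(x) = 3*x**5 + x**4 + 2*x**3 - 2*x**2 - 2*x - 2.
926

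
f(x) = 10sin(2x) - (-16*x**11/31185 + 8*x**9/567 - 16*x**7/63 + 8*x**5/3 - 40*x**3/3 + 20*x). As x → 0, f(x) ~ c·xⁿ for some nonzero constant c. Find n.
13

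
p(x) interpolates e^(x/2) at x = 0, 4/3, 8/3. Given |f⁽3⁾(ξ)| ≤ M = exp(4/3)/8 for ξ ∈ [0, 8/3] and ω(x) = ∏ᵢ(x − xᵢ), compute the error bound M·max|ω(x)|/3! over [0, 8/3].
8*sqrt(3)*exp(4/3)/729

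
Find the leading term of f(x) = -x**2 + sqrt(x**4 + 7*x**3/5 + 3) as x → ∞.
7*x/10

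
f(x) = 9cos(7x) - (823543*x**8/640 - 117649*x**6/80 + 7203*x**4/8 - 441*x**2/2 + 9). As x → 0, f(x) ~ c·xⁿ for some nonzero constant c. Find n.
10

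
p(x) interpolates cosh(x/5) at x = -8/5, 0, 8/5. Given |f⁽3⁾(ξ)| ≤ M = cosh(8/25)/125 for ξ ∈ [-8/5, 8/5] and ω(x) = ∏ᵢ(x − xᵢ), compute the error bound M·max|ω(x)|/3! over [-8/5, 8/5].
512*sqrt(3)*cosh(8/25)/421875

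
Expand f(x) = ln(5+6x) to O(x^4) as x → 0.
log(5) + 6*x/5 - 18*x**2/25 + 72*x**3/125 + O(x**4)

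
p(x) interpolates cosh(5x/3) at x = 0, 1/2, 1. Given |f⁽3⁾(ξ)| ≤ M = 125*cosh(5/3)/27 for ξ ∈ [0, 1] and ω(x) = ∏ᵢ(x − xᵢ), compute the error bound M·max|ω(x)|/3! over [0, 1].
125*sqrt(3)*cosh(5/3)/5832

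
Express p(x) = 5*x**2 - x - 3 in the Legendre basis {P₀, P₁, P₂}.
(-4/3)P₀ - P₁ + (10/3)P₂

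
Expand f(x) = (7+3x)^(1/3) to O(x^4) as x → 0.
7**(1/3) + 7**(1/3)*x/7 - 7**(1/3)*x**2/49 + 5*7**(1/3)*x**3/1029 + O(x**4)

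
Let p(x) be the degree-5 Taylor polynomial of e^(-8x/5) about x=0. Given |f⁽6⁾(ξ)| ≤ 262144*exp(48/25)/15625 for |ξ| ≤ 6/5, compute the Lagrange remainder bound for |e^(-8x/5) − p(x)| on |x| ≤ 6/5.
84934656*exp(48/25)/1220703125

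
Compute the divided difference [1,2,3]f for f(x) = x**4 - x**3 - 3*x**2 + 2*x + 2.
16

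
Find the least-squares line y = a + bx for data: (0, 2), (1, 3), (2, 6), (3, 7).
a = 9/5, b = 9/5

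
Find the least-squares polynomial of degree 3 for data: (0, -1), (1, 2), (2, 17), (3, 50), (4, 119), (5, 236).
-9/7 + (13/3)x + (-31/14)x² + (13/6)x³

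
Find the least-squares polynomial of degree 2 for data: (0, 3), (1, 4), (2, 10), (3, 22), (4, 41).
16/5 + (-13/5)x + (3)x²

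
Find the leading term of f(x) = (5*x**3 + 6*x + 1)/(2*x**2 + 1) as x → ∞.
5*x/2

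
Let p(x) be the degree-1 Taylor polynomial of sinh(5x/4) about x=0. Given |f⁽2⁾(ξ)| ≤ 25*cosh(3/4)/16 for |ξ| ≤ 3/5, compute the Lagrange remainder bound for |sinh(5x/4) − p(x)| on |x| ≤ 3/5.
9*cosh(3/4)/32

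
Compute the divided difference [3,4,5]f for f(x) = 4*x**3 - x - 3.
48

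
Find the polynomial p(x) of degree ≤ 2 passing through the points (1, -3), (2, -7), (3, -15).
-2*x**2 + 2*x - 3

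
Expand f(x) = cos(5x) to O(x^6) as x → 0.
1 - 25*x**2/2 + 625*x**4/24 + O(x**6)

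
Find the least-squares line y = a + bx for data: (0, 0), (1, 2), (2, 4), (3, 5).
a = 1/5, b = 17/10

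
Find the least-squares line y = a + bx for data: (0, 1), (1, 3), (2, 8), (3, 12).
a = 3/10, b = 19/5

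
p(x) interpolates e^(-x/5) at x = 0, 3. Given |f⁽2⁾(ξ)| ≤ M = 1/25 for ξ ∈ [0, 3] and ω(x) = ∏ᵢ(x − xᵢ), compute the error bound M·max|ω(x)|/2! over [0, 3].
9/200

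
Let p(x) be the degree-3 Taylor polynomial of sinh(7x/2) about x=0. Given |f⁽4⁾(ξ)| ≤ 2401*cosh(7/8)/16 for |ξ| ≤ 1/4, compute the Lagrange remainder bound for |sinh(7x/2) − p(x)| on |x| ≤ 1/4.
2401*cosh(7/8)/98304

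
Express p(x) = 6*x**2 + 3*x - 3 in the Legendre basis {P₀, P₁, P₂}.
-P₀ + (3)P₁ + (4)P₂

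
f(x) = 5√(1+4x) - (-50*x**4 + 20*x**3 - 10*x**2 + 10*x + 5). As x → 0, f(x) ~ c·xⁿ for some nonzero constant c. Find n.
5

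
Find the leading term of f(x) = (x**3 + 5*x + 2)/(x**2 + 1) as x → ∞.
x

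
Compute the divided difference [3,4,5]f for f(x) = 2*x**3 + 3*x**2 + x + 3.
27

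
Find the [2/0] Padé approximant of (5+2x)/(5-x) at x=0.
3*x**2/25 + 3*x/5 + 1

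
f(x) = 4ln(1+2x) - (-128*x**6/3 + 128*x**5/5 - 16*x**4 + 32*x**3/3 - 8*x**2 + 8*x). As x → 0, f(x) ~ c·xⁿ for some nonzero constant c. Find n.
7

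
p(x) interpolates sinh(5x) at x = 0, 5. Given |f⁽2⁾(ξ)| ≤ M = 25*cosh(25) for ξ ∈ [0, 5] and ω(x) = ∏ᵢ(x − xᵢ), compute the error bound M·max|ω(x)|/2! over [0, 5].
625*cosh(25)/8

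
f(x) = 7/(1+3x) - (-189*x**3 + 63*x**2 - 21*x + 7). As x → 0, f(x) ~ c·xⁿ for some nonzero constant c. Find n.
4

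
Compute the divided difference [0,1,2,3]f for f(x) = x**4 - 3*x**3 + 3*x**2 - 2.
3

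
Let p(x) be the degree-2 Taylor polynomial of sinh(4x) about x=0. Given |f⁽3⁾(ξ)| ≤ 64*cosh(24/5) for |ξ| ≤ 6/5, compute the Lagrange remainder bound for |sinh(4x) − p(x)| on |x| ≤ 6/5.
2304*cosh(24/5)/125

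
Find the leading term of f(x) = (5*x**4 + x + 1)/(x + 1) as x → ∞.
5*x**3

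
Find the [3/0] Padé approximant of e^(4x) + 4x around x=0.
32*x**3/3 + 8*x**2 + 8*x + 1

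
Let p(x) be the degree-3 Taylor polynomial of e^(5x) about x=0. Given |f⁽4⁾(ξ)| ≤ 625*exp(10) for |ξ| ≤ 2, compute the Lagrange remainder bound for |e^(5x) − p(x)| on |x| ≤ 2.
1250*exp(10)/3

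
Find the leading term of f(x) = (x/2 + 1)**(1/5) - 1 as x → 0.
x/10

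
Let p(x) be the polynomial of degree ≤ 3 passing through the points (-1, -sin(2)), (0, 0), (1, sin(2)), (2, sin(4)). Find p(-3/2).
-7*sin(2)/8 - 5*sin(4)/16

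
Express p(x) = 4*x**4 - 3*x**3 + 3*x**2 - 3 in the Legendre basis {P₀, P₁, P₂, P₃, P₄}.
(-6/5)P₀ + (-9/5)P₁ + (30/7)P₂ + (-6/5)P₃ + (32/35)P₄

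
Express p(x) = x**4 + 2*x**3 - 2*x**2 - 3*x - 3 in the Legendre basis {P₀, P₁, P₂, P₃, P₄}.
(-52/15)P₀ + (-9/5)P₁ + (-16/21)P₂ + (4/5)P₃ + (8/35)P₄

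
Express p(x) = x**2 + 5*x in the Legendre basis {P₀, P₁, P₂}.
(1/3)P₀ + (5)P₁ + (2/3)P₂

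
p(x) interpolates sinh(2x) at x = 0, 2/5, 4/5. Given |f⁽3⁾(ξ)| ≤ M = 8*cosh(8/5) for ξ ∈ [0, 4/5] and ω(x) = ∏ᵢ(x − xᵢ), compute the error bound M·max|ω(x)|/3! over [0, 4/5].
64*sqrt(3)*cosh(8/5)/3375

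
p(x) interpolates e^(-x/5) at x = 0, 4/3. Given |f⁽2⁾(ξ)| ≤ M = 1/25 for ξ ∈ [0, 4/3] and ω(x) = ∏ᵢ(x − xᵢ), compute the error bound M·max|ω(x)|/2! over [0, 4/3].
2/225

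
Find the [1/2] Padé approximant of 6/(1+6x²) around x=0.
6/(6*x**2 + 1)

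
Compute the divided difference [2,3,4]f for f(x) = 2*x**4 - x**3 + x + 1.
101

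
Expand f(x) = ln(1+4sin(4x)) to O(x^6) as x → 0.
16*x - 128*x**2 + 3968*x**3/3 - 47104*x**4/3 + 596480*x**5/3 + O(x**6)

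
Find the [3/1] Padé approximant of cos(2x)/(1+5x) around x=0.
(2*x**3/15 - 140*x**2/69 + 2*x/345 + 1)/(1727*x/345 + 1)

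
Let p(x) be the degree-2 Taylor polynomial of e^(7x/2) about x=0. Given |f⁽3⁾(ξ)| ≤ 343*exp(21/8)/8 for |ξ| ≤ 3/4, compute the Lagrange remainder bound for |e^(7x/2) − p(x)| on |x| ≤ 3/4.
3087*exp(21/8)/1024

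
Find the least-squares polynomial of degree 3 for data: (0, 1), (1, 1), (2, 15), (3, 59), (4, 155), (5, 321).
8/9 + (253/378)x + (-211/63)x² + (173/54)x³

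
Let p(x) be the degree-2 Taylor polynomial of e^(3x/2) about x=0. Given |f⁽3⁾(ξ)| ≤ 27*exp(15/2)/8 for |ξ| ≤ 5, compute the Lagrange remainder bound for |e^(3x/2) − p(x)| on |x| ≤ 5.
1125*exp(15/2)/16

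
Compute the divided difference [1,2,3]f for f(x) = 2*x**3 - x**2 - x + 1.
11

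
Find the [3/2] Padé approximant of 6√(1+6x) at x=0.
(81*x**3/2 + 243*x**2/2 + 54*x + 6)/(27*x**2/4 + 6*x + 1)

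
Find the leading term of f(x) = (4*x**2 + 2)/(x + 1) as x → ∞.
4*x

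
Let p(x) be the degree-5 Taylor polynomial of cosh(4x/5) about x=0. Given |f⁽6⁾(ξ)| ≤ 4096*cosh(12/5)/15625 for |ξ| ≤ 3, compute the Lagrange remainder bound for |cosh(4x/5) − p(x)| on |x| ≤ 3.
20736*cosh(12/5)/78125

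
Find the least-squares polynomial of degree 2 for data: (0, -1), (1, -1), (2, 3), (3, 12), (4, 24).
-37/35 + (-139/70)x + (29/14)x²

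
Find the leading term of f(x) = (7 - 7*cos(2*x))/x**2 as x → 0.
14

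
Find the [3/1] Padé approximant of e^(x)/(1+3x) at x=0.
(503*x**3/2784 + 115*x**2/232 + 465*x/464 + 1)/(1393*x/464 + 1)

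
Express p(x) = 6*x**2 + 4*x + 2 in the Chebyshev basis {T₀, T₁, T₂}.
(5)T₀ + (4)T₁ + (3)T₂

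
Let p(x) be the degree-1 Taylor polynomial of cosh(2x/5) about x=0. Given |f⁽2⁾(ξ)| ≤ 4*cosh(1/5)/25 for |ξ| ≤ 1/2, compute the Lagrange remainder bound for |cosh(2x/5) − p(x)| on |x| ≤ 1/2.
cosh(1/5)/50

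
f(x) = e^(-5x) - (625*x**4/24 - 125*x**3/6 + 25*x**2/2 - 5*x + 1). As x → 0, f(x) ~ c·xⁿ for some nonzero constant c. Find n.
5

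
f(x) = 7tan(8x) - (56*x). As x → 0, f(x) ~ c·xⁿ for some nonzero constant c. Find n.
3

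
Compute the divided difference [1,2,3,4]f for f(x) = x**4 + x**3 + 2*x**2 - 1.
11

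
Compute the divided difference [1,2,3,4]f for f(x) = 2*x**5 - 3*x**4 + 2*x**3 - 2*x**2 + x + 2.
102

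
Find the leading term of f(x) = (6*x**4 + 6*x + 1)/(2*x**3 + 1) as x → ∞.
3*x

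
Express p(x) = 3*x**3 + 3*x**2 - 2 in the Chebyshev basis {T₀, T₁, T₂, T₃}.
(-1/2)T₀ + (9/4)T₁ + (3/2)T₂ + (3/4)T₃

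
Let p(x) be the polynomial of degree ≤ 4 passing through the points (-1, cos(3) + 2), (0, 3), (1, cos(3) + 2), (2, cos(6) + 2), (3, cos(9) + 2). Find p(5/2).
35*cos(9)/128 - 75*cos(3)/128 + 35*cos(6)/32 + 71/32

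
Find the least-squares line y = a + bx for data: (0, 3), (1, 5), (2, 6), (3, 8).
a = 31/10, b = 8/5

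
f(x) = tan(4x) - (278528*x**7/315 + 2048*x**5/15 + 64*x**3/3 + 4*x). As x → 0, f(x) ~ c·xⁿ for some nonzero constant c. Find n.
9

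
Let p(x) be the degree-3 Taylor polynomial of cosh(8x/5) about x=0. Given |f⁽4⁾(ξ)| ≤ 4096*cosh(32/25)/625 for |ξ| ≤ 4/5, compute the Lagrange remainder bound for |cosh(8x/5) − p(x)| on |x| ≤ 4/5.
131072*cosh(32/25)/1171875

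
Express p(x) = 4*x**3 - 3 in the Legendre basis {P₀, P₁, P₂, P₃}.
(-3)P₀ + (12/5)P₁ + (8/5)P₃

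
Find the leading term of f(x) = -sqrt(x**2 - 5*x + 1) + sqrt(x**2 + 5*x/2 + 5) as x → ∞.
15/4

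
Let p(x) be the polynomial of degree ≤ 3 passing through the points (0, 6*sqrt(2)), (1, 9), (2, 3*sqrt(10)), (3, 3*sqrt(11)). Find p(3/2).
-3*sqrt(11)/16 - 3*sqrt(2)/8 + 81/16 + 27*sqrt(10)/16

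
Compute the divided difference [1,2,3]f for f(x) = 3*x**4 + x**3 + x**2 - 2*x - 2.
82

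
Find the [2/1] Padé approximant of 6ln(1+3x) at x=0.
9*x*(x + 2)/(2*x + 1)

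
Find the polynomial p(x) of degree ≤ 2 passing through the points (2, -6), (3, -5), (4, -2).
x**2 - 4*x - 2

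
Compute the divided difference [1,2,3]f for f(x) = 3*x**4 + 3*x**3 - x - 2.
93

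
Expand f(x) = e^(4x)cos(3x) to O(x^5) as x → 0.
1 + 4*x + 7*x**2/2 - 22*x**3/3 - 527*x**4/24 + O(x**5)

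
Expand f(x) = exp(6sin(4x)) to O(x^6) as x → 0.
1 + 24*x + 288*x**2 + 2240*x**3 + 12288*x**4 + 239872*x**5/5 + O(x**6)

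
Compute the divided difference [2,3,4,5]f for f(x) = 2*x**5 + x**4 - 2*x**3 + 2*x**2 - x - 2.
262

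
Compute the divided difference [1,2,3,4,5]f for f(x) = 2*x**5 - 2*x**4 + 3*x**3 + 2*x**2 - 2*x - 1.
28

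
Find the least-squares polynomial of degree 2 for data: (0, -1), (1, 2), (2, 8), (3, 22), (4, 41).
-24/35 + (-36/35)x + (20/7)x²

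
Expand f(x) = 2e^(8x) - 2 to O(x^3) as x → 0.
16*x + 64*x**2 + O(x**3)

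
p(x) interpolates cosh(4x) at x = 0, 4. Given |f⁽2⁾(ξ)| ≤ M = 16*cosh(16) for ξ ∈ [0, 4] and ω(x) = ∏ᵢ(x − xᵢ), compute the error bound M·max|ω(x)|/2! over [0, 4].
32*cosh(16)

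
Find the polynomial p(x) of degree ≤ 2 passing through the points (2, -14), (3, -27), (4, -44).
-2*x**2 - 3*x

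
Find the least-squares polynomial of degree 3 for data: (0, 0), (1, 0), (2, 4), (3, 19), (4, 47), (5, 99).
-11/126 + (197/756)x + (-253/252)x² + (53/54)x³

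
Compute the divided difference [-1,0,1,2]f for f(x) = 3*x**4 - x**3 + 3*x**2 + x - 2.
5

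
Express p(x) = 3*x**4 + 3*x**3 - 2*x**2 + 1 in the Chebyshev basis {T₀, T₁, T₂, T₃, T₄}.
(9/8)T₀ + (9/4)T₁ + (1/2)T₂ + (3/4)T₃ + (3/8)T₄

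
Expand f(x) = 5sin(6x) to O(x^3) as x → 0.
30*x + O(x**3)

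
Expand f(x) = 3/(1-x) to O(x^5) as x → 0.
3 + 3*x + 3*x**2 + 3*x**3 + 3*x**4 + O(x**5)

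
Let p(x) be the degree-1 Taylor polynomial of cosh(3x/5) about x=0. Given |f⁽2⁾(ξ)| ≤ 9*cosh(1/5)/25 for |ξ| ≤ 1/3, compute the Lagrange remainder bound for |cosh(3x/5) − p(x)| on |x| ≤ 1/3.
cosh(1/5)/50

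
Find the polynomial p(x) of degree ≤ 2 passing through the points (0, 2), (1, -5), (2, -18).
-3*x**2 - 4*x + 2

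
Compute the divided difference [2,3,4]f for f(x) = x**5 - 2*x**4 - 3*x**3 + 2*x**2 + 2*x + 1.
150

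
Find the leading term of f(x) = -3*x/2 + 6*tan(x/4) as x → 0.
x**3/32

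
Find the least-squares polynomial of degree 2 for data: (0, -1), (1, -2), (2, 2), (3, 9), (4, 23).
-31/35 + (-247/70)x + (33/14)x²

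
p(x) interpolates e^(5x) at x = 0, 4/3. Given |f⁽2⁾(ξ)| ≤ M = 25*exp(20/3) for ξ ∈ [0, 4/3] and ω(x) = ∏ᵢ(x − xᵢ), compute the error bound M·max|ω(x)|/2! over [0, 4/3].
50*exp(20/3)/9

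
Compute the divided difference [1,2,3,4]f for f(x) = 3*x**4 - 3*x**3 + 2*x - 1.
27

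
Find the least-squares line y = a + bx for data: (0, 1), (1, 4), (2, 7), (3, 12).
a = 3/5, b = 18/5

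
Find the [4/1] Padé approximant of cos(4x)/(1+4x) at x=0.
(32*x**4/3 - 8*x**2 + 1)/(4*x + 1)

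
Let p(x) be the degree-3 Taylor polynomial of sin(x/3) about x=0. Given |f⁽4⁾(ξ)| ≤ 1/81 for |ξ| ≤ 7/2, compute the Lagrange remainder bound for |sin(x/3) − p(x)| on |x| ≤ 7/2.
2401/31104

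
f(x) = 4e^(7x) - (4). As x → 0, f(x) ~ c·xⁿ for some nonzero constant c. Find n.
1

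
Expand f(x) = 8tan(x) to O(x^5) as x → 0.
8*x + 8*x**3/3 + O(x**5)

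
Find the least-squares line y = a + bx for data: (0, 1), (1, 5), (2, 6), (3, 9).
a = 3/2, b = 5/2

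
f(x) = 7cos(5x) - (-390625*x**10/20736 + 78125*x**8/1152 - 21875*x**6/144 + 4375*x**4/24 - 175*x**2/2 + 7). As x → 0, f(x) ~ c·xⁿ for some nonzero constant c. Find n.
12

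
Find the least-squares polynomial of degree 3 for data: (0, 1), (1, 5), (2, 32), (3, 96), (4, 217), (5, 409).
20/21 + (-73/63)x + (8/3)x² + (25/9)x³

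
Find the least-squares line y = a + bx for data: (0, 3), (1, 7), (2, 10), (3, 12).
a = 7/2, b = 3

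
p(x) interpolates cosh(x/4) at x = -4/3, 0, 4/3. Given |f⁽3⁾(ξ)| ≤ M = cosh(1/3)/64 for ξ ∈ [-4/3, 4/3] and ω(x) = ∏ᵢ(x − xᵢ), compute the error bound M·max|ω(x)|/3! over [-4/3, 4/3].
sqrt(3)*cosh(1/3)/729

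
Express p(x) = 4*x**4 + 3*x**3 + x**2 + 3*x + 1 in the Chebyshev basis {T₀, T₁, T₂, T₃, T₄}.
(3)T₀ + (21/4)T₁ + (5/2)T₂ + (3/4)T₃ + (1/2)T₄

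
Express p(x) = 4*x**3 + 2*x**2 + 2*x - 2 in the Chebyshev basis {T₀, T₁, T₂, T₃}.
-T₀ + (5)T₁ + T₂ + T₃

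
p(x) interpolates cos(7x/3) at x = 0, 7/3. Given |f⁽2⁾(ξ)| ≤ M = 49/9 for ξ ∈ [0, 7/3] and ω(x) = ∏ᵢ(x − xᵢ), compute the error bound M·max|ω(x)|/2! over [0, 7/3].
2401/648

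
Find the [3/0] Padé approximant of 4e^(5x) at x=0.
250*x**3/3 + 50*x**2 + 20*x + 4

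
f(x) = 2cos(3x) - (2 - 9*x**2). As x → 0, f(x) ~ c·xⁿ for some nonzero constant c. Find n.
4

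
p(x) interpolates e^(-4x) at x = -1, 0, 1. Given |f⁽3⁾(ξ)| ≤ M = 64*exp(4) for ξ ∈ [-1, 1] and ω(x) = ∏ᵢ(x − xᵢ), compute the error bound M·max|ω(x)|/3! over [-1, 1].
64*sqrt(3)*exp(4)/27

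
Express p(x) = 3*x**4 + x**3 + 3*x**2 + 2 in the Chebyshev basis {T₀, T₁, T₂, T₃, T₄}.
(37/8)T₀ + (3/4)T₁ + (3)T₂ + (1/4)T₃ + (3/8)T₄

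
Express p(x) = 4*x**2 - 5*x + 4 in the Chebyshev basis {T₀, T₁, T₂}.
(6)T₀ + (-5)T₁ + (2)T₂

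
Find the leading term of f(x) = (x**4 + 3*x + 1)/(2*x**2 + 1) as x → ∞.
x**2/2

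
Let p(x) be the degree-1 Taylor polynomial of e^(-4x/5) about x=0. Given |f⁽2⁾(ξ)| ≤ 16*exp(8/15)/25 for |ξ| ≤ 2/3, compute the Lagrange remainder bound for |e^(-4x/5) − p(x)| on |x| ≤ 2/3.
32*exp(8/15)/225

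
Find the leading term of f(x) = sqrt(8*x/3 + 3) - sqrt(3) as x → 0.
4*sqrt(3)*x/9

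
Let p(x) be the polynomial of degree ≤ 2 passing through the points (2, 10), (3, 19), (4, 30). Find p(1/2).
1/4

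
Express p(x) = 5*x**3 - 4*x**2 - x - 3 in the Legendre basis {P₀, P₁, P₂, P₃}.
(-13/3)P₀ + (2)P₁ + (-8/3)P₂ + (2)P₃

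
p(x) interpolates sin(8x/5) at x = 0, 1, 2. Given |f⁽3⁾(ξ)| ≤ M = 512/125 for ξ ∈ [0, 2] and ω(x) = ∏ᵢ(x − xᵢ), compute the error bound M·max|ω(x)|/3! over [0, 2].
512*sqrt(3)/3375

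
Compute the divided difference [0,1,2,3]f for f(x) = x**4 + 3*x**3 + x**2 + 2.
9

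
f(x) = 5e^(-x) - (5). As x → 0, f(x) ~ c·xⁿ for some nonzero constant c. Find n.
1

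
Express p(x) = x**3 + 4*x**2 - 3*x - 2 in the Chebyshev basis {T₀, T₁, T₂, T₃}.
(-9/4)T₁ + (2)T₂ + (1/4)T₃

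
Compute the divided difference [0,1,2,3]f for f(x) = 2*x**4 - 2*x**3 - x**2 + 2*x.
10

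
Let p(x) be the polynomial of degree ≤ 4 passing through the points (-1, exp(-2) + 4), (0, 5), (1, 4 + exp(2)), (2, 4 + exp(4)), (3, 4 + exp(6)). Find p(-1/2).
((-5*exp(6) - 70*exp(2) + 652 + 28*exp(4))*exp(2) + 35)*exp(-2)/128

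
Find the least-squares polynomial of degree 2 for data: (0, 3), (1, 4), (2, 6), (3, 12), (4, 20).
111/35 + (-33/35)x + (9/7)x²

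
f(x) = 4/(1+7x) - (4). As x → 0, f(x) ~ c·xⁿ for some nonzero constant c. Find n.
1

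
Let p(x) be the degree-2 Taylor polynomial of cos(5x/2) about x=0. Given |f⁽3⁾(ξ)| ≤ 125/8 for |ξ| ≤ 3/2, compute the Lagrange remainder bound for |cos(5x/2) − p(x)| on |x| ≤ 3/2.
1125/128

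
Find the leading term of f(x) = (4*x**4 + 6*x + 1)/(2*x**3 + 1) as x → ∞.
2*x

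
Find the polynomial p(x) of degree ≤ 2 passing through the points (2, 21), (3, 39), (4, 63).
3*x**2 + 3*x + 3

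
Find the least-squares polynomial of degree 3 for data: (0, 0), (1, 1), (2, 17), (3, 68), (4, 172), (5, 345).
1/7 + (-12/7)x + (-6/7)x² + (3)x³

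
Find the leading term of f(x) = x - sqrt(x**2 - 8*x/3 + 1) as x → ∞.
4/3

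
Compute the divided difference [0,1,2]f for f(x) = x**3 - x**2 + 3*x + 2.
2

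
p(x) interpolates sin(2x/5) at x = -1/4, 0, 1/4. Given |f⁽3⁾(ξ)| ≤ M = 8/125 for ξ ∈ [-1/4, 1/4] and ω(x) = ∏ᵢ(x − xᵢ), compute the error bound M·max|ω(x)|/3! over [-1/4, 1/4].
sqrt(3)/27000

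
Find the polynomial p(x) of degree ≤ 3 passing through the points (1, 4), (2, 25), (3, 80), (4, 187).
3*x**3 - x**2 + 3*x - 1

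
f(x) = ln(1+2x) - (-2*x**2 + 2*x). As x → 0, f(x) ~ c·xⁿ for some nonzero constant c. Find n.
3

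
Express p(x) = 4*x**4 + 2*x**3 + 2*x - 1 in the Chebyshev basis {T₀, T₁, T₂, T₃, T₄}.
(1/2)T₀ + (7/2)T₁ + (2)T₂ + (1/2)T₃ + (1/2)T₄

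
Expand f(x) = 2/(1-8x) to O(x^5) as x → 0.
2 + 16*x + 128*x**2 + 1024*x**3 + 8192*x**4 + O(x**5)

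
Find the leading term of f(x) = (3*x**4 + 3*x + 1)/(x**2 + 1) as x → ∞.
3*x**2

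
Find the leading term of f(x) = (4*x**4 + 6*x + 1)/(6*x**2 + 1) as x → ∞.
2*x**2/3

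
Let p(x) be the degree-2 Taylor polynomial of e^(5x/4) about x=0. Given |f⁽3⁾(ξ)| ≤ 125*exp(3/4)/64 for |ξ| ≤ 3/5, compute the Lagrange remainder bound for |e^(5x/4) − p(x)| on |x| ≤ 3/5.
9*exp(3/4)/128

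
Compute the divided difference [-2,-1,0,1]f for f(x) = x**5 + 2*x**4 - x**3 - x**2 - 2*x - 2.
0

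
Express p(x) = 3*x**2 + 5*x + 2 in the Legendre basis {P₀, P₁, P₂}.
(3)P₀ + (5)P₁ + (2)P₂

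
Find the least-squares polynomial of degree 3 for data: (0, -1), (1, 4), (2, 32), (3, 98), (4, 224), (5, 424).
-43/42 + (31/252)x + (89/42)x² + (107/36)x³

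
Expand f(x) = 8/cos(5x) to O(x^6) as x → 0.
8 + 100*x**2 + 3125*x**4/3 + O(x**6)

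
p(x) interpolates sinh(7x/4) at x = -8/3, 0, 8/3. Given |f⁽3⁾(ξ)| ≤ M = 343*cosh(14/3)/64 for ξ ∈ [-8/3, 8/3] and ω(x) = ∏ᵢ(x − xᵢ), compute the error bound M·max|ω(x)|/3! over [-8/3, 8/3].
2744*sqrt(3)*cosh(14/3)/729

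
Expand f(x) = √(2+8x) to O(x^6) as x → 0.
sqrt(2) + 2*sqrt(2)*x - 2*sqrt(2)*x**2 + 4*sqrt(2)*x**3 - 10*sqrt(2)*x**4 + 28*sqrt(2)*x**5 + O(x**6)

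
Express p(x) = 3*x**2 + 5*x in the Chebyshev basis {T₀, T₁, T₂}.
(3/2)T₀ + (5)T₁ + (3/2)T₂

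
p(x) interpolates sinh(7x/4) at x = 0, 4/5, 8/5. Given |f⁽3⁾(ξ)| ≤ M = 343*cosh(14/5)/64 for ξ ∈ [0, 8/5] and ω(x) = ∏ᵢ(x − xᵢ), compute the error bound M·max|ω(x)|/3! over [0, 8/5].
343*sqrt(3)*cosh(14/5)/3375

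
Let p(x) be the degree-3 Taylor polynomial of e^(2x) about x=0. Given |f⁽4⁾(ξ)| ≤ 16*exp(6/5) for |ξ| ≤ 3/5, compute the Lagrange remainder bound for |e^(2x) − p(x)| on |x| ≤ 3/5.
54*exp(6/5)/625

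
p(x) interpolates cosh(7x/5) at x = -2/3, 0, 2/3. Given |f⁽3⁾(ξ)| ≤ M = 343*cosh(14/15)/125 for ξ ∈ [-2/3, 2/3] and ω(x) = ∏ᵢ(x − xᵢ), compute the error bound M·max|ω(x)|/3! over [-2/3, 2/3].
2744*sqrt(3)*cosh(14/15)/91125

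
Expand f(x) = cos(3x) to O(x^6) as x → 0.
1 - 9*x**2/2 + 27*x**4/8 + O(x**6)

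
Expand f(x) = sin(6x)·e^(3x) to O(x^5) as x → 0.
6*x + 18*x**2 - 9*x**3 - 81*x**4 + O(x**5)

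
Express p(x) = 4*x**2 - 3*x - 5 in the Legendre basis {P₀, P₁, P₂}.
(-11/3)P₀ + (-3)P₁ + (8/3)P₂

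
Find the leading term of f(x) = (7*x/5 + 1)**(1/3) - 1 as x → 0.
7*x/15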